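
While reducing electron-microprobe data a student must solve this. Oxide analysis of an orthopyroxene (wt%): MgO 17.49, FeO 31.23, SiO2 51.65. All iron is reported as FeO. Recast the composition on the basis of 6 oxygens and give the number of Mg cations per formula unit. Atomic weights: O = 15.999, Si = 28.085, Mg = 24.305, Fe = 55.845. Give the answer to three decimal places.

17.49 wt% MgO ÷ 40.304 g/mol = 0.43395 mol, giving 0.43395 Mg and 0.43395 O.
31.23 wt% FeO ÷ 71.844 g/mol = 0.43469 mol, giving 0.43469 Fe and 0.43469 O.
51.65 wt% SiO2 ÷ 60.083 g/mol = 0.85964 mol, giving 0.85964 Si and 1.71928 O.
Oxygen sums to 2.58792; scaling by 6/2.58792 = 2.31846 puts the formula on 6 O.
Mg: 0.43395 × 2.31846 = 1.006 atoms per formula unit.

1.006 Mg apfu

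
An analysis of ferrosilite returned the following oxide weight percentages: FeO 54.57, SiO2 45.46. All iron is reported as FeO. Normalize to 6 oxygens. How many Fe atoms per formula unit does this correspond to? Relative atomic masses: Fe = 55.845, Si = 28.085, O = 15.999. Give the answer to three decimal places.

FeO (M=71.844): mol = 0.75956; Fe = 0.75956, O = 0.75956.
SiO2 (M=60.083): mol = 0.75662; Si = 0.75662, O = 1.51324.
ΣO = 2.27280; factor = 6/ΣO = 2.63992.
Fe apfu = 0.75956 × 2.63992 = 2.005.

2.005 Fe apfu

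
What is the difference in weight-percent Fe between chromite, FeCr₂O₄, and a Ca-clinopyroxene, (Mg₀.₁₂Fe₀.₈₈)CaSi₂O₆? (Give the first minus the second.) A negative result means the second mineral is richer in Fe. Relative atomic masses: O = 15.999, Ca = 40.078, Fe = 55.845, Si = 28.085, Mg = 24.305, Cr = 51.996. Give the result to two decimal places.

4.83 percentage points

M(FeCr₂O₄) = 223.833 g/mol, so wt% Fe = 55.845/223.833 × 100 = 24.95%.
M((Mg₀.₁₂Fe₀.₈₈)CaSi₂O₆) = 244.302 g/mol, so wt% Fe = 49.144/244.302 × 100 = 20.12%.
24.95 − 20.12 = 4.83 pp.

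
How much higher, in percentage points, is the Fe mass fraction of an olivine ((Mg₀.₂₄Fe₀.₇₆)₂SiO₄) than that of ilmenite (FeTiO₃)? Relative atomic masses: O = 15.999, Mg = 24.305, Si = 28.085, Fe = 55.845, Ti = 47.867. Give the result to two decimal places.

Fe in (Mg₀.₂₄Fe₀.₇₆)₂SiO₄: molar mass 188.632 g/mol; 1.52×55.845 = 84.884 g → 45.00 wt%.
Fe in FeTiO₃: molar mass 151.709 g/mol; 1×55.845 = 55.845 g → 36.81 wt%.
Difference = 45.00 − 36.81 = 8.19 percentage points.

8.19 percentage points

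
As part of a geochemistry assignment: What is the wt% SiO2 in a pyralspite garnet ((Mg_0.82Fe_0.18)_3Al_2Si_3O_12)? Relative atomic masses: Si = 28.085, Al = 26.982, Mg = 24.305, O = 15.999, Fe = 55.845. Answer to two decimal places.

Molar mass of (Mg_0.82Fe_0.18)_3Al_2Si_3O_12 = 2.46*24.305 + 0.54*55.845 + 2*26.982 + 3*28.085 + 12*15.999 = 420.154 g/mol.
Each formula unit contains 3 Si, equivalent to 3/1 = 3.0000 mol SiO2.
M(SiO2) = 1×28.085 + 2×15.999 = 60.083 g/mol.
Mass of SiO2 per formula unit = 3.0000 × 60.083 = 180.249 g.
SiO2 wt% = 180.249 / 420.154 × 100 = 42.90%.

42.90 wt%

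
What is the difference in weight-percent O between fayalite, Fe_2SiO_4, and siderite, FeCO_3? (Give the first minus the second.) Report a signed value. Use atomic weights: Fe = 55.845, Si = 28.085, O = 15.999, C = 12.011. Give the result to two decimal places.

M(Fe_2SiO_4) = 203.771 g/mol, so wt% O = 63.996/203.771 × 100 = 31.41%.
M(FeCO_3) = 115.853 g/mol, so wt% O = 47.997/115.853 × 100 = 41.43%.
31.41 − 41.43 = -10.02 pp.

-10.02 percentage points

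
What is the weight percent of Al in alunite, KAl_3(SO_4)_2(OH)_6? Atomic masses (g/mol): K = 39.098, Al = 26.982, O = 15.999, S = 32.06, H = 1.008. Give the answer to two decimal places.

Molar mass of KAl_3(SO_4)_2(OH)_6: 1×39.098 + 3×26.982 + 2×32.06 + 14×15.999 + 6×1.008 = 414.198 g/mol.
Mass of Al per formula unit: 3 × 26.982 = 80.946 g.
Weight fraction Al = 80.946 / 414.198 = 0.1954.

19.54 mass %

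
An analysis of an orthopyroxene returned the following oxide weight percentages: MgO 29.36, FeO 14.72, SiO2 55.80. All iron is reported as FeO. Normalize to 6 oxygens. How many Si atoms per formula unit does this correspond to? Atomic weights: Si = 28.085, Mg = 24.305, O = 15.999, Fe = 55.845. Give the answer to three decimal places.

29.36 wt% MgO ÷ 40.304 g/mol = 0.72846 mol, giving 0.72846 Mg and 0.72846 O.
14.72 wt% FeO ÷ 71.844 g/mol = 0.20489 mol, giving 0.20489 Fe and 0.20489 O.
55.80 wt% SiO2 ÷ 60.083 g/mol = 0.92872 mol, giving 0.92872 Si and 1.85744 O.
Oxygen sums to 2.79079; scaling by 6/2.79079 = 2.14993 puts the formula on 6 O.
Si: 0.92872 × 2.14993 = 1.997 atoms per formula unit.

1.997 Si apfu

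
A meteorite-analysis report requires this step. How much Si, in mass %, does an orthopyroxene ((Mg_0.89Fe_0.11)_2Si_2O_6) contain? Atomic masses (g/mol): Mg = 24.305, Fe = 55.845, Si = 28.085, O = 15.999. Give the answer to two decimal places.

Molar mass of (Mg_0.89Fe_0.11)_2Si_2O_6: 1.78·24.305 + 0.22·55.845 + 2·28.085 + 6·15.999 = 207.713 g/mol.
Mass of Si per formula unit: 2 × 28.085 = 56.170 g.
Weight fraction Si = 56.170 / 207.713 = 0.2704.

27.04 mass %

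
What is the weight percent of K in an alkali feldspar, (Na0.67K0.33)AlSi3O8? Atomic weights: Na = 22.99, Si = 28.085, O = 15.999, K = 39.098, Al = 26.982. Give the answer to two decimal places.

4.82 wt%

M((Na0.67K0.33)AlSi3O8) = 267.535 g/mol.
K contributes 0.33 × 39.098 = 12.902 g per mole.
12.902/267.535 = 0.0482 → 4.82%.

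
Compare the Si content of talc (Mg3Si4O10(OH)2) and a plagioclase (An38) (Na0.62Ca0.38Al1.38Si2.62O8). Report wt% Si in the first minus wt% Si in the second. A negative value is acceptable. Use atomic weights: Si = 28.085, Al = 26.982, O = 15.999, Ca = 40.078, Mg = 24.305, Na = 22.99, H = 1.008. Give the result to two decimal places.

M(Mg3Si4O10(OH)2) = 379.259 g/mol, so wt% Si = 112.340/379.259 × 100 = 29.62%.
M(Na0.62Ca0.38Al1.38Si2.62O8) = 268.293 g/mol, so wt% Si = 73.583/268.293 × 100 = 27.43%.
29.62 − 27.43 = 2.19 pp.

2.19 percentage points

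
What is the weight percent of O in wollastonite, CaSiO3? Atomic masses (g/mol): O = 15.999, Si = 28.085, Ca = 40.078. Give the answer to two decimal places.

41.32 mass %

Molar mass of CaSiO3: 1·40.078 + 1·28.085 + 3·15.999 = 116.160 g/mol.
Mass of O per formula unit: 3 × 15.999 = 47.997 g.
Weight fraction O = 47.997 / 116.160 = 0.4132.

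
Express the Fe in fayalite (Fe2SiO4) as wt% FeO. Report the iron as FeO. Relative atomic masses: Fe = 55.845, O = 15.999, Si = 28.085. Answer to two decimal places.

70.51 wt%

Molar mass of Fe2SiO4 = 2*55.845 + 1*28.085 + 4*15.999 = 203.771 g/mol.
Each formula unit contains 2 Fe, equivalent to 2/1 = 2.0000 mol FeO.
M(FeO) = 1×55.845 + 1×15.999 = 71.844 g/mol.
Mass of FeO per formula unit = 2.0000 × 71.844 = 143.688 g.
FeO wt% = 143.688 / 203.771 × 100 = 70.51%.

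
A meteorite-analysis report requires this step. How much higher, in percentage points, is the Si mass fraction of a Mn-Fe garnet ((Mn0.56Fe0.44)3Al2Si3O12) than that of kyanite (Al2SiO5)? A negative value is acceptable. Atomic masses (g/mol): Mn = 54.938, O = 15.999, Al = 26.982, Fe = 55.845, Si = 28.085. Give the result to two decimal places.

-0.35 percentage points

M((Mn0.56Fe0.44)3Al2Si3O12) = 496.218 g/mol, so wt% Si = 84.255/496.218 × 100 = 16.98%.
M(Al2SiO5) = 162.044 g/mol, so wt% Si = 28.085/162.044 × 100 = 17.33%.
16.98 − 17.33 = -0.35 pp.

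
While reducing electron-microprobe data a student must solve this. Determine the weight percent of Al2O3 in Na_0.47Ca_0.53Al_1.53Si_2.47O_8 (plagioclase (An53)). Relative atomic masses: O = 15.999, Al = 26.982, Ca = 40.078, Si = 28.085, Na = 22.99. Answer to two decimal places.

28.82 wt%

M(Na_0.47Ca_0.53Al_1.53Si_2.47O_8) = 270.691 g/mol; M(Al2O3) = 101.961 g/mol.
Moles Al2O3 per formula unit = 1.53 Al ÷ 2 = 0.7650.
Al2O3 fraction = (0.7650 × 101.961) / 270.691 = 78.000/270.691 = 0.2882.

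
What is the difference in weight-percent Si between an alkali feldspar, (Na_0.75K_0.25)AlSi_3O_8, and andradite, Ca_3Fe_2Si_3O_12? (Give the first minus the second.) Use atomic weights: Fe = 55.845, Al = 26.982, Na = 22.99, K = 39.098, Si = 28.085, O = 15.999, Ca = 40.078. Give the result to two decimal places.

M((Na_0.75K_0.25)AlSi_3O_8) = 266.246 g/mol, so wt% Si = 84.255/266.246 × 100 = 31.65%.
M(Ca_3Fe_2Si_3O_12) = 508.167 g/mol, so wt% Si = 84.255/508.167 × 100 = 16.58%.
31.65 − 16.58 = 15.07 pp.

15.07 percentage points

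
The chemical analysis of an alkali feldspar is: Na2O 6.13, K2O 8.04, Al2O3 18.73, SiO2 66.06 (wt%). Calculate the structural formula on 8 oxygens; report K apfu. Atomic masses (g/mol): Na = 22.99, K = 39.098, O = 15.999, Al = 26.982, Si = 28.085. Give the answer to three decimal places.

0.465 K apfu

Na2O: 6.13/61.979 = 0.09890 mol → 0.19780 mol Na, 0.09890 mol O.
K2O: 8.04/94.195 = 0.08535 mol → 0.17070 mol K, 0.08535 mol O.
Al2O3: 18.73/101.961 = 0.18370 mol → 0.36740 mol Al, 0.55110 mol O.
SiO2: 66.06/60.083 = 1.09948 mol → 1.09948 mol Si, 2.19896 mol O.
Total oxygen = 2.93431 mol. Normalization factor = 8/2.93431 = 2.72636.
K per 8 O = 0.17070 × 2.72636 = 0.465.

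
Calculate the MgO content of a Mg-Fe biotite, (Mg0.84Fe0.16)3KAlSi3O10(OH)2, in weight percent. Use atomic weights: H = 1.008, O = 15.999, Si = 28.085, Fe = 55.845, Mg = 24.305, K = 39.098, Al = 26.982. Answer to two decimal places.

M((Mg0.84Fe0.16)3KAlSi3O10(OH)2) = 432.393 g/mol; M(MgO) = 40.304 g/mol.
Moles MgO per formula unit = 2.52 Mg ÷ 1 = 2.5200.
MgO fraction = (2.5200 × 40.304) / 432.393 = 101.566/432.393 = 0.2349.

23.49 wt%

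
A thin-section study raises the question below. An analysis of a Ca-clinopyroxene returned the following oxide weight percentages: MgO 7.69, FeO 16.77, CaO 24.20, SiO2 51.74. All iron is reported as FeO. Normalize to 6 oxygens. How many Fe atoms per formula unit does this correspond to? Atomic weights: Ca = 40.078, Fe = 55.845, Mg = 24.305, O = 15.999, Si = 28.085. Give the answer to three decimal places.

0.543 Fe apfu

MgO (M=40.304): mol = 0.19080; Mg = 0.19080, O = 0.19080.
FeO (M=71.844): mol = 0.23342; Fe = 0.23342, O = 0.23342.
CaO (M=56.077): mol = 0.43155; Ca = 0.43155, O = 0.43155.
SiO2 (M=60.083): mol = 0.86114; Si = 0.86114, O = 1.72228.
ΣO = 2.57805; factor = 6/ΣO = 2.32734.
Fe apfu = 0.23342 × 2.32734 = 0.543.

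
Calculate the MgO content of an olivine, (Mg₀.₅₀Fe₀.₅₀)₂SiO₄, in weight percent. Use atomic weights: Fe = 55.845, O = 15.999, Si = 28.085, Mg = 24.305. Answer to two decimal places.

Molar mass of (Mg₀.₅₀Fe₀.₅₀)₂SiO₄ = 1·24.305 + 1·55.845 + 1·28.085 + 4·15.999 = 172.231 g/mol.
Each formula unit contains 1 Mg, equivalent to 1/1 = 1.0000 mol MgO.
M(MgO) = 1×24.305 + 1×15.999 = 40.304 g/mol.
Mass of MgO per formula unit = 1.0000 × 40.304 = 40.304 g.
MgO wt% = 40.304 / 172.231 × 100 = 23.40%.

23.40 wt%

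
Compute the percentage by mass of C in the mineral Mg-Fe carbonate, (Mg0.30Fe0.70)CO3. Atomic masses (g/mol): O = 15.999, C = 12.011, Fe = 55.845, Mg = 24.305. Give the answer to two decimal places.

11.29 weight percent

Molar mass of (Mg0.30Fe0.70)CO3: 0.30*24.305 + 0.70*55.845 + 1*12.011 + 3*15.999 = 106.391 g/mol.
Mass of C per formula unit: 1 × 12.011 = 12.011 g.
Weight fraction C = 12.011 / 106.391 = 0.1129.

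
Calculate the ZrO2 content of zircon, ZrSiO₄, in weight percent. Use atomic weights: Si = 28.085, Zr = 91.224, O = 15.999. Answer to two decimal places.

M(ZrSiO₄) = 183.305 g/mol; M(ZrO2) = 123.222 g/mol.
Moles ZrO2 per formula unit = 1 Zr ÷ 1 = 1.0000.
ZrO2 fraction = (1.0000 × 123.222) / 183.305 = 123.222/183.305 = 0.6722.

67.22 wt%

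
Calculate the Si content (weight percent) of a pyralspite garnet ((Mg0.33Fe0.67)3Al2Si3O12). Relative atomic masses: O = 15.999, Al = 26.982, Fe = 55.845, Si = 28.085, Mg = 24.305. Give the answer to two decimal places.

18.06 weight percent

M((Mg0.33Fe0.67)3Al2Si3O12) = 466.517 g/mol.
Si contributes 3 × 28.085 = 84.255 g per mole.
84.255/466.517 = 0.1806 → 18.06%.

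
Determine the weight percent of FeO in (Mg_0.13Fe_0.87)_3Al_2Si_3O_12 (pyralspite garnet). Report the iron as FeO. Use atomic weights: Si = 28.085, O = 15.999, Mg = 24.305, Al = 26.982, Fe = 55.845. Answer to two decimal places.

38.63 wt%

M((Mg_0.13Fe_0.87)_3Al_2Si_3O_12) = 485.441 g/mol; M(FeO) = 71.844 g/mol.
Moles FeO per formula unit = 2.61 Fe ÷ 1 = 2.6100.
FeO fraction = (2.6100 × 71.844) / 485.441 = 187.513/485.441 = 0.3863.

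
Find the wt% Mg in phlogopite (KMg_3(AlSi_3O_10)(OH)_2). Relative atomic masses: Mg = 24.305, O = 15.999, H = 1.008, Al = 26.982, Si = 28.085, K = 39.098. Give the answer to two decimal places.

17.47 weight percent

Formula mass = 1×39.098 + 3×24.305 + 1×26.982 + 3×28.085 + 12×15.999 + 2×1.008 = 417.254 g/mol, of which 72.915 g is Mg.
So Mg makes up 72.915/417.254 = 0.1747 of the mass, i.e. 17.47%.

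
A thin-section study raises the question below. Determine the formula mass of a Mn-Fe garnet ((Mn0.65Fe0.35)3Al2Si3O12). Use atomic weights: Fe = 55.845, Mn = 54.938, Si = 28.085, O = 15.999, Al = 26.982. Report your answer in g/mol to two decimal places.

M = 1.95×54.938 + 1.05×55.845 + 2×26.982 + 3×28.085 + 12×15.999

495.97 g/mol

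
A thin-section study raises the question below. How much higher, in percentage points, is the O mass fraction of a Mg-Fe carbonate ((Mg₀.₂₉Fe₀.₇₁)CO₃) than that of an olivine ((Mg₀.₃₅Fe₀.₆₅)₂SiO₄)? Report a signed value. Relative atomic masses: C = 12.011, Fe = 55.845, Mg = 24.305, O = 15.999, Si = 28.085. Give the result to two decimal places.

M((Mg₀.₂₉Fe₀.₇₁)CO₃) = 106.706 g/mol, so wt% O = 47.997/106.706 × 100 = 44.98%.
M((Mg₀.₃₅Fe₀.₆₅)₂SiO₄) = 181.693 g/mol, so wt% O = 63.996/181.693 × 100 = 35.22%.
44.98 − 35.22 = 9.76 pp.

9.76 percentage points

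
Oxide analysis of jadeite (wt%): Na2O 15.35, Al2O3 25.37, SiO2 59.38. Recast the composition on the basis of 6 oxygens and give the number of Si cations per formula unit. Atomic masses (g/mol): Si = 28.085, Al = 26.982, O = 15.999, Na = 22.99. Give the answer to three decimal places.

Na2O (M=61.979): mol = 0.24766; Na = 0.49532, O = 0.24766.
Al2O3 (M=101.961): mol = 0.24882; Al = 0.49764, O = 0.74646.
SiO2 (M=60.083): mol = 0.98830; Si = 0.98830, O = 1.97660.
ΣO = 2.97072; factor = 6/ΣO = 2.01971.
Si apfu = 0.98830 × 2.01971 = 1.996.

1.996 Si apfu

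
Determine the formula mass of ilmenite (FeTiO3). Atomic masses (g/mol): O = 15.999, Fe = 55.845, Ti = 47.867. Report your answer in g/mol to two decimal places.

M = 1(55.845) + 1(47.867) + 3(15.999)

151.71 g/mol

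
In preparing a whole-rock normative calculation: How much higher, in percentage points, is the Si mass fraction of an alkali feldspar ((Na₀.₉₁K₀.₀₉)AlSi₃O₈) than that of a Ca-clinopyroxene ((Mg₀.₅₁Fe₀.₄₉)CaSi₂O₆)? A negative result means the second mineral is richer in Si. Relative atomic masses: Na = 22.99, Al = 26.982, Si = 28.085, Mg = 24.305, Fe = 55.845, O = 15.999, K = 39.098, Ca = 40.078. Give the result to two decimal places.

7.74 percentage points

First mineral: 84.255 g Si in 263.669 g formula = 31.95 wt% Si.
Second mineral: 56.170 g Si in 232.002 g formula = 24.21 wt% Si.
31.95% − 24.21% gives a difference of 7.74 percentage points.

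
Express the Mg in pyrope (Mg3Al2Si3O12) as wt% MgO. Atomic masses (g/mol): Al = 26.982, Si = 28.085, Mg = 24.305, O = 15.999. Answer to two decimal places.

Formula mass = 403.122 g/mol.
3 Mg → 3.0000 mol MgO per formula unit; M(MgO) = 40.304, so MgO mass = 120.912 g.
120.912/403.122 × 100 = 29.99 wt%.

29.99 wt%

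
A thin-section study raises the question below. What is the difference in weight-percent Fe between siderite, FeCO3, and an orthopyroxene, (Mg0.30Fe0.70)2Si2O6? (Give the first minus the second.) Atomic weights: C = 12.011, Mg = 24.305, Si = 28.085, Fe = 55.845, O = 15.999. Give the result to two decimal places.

Fe in FeCO3: molar mass 115.853 g/mol; 1×55.845 = 55.845 g → 48.20 wt%.
Fe in (Mg0.30Fe0.70)2Si2O6: molar mass 244.930 g/mol; 1.40×55.845 = 78.183 g → 31.92 wt%.
Difference = 48.20 − 31.92 = 16.28 percentage points.

16.28 percentage points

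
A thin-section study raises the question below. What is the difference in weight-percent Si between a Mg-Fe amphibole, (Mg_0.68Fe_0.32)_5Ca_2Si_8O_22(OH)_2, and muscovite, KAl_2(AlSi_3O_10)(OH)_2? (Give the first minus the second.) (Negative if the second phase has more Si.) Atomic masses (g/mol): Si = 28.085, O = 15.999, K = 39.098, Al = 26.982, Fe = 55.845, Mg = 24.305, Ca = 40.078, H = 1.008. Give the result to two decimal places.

4.89 percentage points

First mineral: 224.680 g Si in 862.817 g formula = 26.04 wt% Si.
Second mineral: 84.255 g Si in 398.303 g formula = 21.15 wt% Si.
26.04% − 21.15% gives a difference of 4.89 percentage points.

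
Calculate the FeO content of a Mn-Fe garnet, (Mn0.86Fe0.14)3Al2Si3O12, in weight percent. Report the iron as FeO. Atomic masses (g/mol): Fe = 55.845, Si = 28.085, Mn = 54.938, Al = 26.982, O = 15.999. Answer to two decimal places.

6.09 wt%

Molar mass of (Mn0.86Fe0.14)3Al2Si3O12 = 2.58*54.938 + 0.42*55.845 + 2*26.982 + 3*28.085 + 12*15.999 = 495.402 g/mol.
Each formula unit contains 0.42 Fe, equivalent to 0.42/1 = 0.4200 mol FeO.
M(FeO) = 1×55.845 + 1×15.999 = 71.844 g/mol.
Mass of FeO per formula unit = 0.4200 × 71.844 = 30.174 g.
FeO wt% = 30.174 / 495.402 × 100 = 6.09%.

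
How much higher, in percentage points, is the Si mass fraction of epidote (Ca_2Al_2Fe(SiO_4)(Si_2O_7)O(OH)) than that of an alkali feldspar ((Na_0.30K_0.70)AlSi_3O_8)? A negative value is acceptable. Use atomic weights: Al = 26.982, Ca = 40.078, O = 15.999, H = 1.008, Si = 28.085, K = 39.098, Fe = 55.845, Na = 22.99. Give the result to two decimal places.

-13.37 percentage points

First mineral: 84.255 g Si in 483.215 g formula = 17.44 wt% Si.
Second mineral: 84.255 g Si in 273.495 g formula = 30.81 wt% Si.
17.44% − 30.81% gives a difference of -13.37 percentage points.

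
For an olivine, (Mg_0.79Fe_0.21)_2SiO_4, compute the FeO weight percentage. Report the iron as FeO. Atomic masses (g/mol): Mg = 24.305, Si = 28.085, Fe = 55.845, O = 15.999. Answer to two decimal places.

19.60 wt%

M((Mg_0.79Fe_0.21)_2SiO_4) = 153.938 g/mol; M(FeO) = 71.844 g/mol.
Moles FeO per formula unit = 0.42 Fe ÷ 1 = 0.4200.
FeO fraction = (0.4200 × 71.844) / 153.938 = 30.174/153.938 = 0.1960.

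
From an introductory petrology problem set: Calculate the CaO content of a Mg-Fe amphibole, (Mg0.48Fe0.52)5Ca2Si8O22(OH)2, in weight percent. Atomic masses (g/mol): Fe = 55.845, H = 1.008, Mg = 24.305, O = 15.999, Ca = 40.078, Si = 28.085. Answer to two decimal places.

M((Mg0.48Fe0.52)5Ca2Si8O22(OH)2) = 894.357 g/mol; M(CaO) = 56.077 g/mol.
Moles CaO per formula unit = 2 Ca ÷ 1 = 2.0000.
CaO fraction = (2.0000 × 56.077) / 894.357 = 112.154/894.357 = 0.1254.

12.54 wt%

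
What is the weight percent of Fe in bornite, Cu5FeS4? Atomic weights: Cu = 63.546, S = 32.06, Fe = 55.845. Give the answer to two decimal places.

11.13 weight percent

Formula mass = 5*63.546 + 1*55.845 + 4*32.06 = 501.815 g/mol, of which 55.845 g is Fe.
So Fe makes up 55.845/501.815 = 0.1113 of the mass, i.e. 11.13%.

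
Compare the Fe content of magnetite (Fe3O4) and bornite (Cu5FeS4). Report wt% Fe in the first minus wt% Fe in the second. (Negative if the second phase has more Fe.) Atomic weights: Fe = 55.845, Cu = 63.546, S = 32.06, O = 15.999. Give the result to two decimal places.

61.23 percentage points

M(Fe3O4) = 231.531 g/mol, so wt% Fe = 167.535/231.531 × 100 = 72.36%.
M(Cu5FeS4) = 501.815 g/mol, so wt% Fe = 55.845/501.815 × 100 = 11.13%.
72.36 − 11.13 = 61.23 pp.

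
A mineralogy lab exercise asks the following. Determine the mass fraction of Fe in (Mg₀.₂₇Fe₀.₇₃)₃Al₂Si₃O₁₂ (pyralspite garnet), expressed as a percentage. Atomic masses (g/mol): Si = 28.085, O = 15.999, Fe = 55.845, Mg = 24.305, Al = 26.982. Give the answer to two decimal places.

M((Mg₀.₂₇Fe₀.₇₃)₃Al₂Si₃O₁₂) = 472.195 g/mol.
Fe contributes 2.19 × 55.845 = 122.301 g per mole.
122.301/472.195 = 0.2590 → 25.90%.

25.90 wt%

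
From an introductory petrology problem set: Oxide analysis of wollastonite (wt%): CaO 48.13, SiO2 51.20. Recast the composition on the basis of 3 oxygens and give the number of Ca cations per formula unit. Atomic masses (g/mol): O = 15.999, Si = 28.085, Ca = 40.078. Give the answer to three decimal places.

48.13 wt% CaO ÷ 56.077 g/mol = 0.85828 mol, giving 0.85828 Ca and 0.85828 O.
51.20 wt% SiO2 ÷ 60.083 g/mol = 0.85215 mol, giving 0.85215 Si and 1.70430 O.
Oxygen sums to 2.56258; scaling by 3/2.56258 = 1.17070 puts the formula on 3 O.
Ca: 0.85828 × 1.17070 = 1.005 atoms per formula unit.

1.005 Ca apfu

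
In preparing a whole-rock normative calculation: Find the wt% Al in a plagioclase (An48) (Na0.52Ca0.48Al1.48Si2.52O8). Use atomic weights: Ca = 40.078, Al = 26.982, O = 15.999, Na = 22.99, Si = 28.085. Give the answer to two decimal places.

M(Na0.52Ca0.48Al1.48Si2.52O8) = 269.892 g/mol.
Al contributes 1.48 × 26.982 = 39.933 g per mole.
39.933/269.892 = 0.1480 → 14.80%.

14.80 wt%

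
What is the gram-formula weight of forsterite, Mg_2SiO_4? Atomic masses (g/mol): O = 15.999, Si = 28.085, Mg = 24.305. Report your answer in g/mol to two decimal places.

140.69 g/mol

The formula mass is the sum 2*24.305 + 1*28.085 + 4*15.999.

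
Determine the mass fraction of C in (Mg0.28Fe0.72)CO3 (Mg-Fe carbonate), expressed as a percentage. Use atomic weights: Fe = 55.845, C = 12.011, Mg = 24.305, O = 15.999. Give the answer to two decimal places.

Formula mass = 0.28×24.305 + 0.72×55.845 + 1×12.011 + 3×15.999 = 107.022 g/mol, of which 12.011 g is C.
So C makes up 12.011/107.022 = 0.1122 of the mass, i.e. 11.22%.

11.22 wt%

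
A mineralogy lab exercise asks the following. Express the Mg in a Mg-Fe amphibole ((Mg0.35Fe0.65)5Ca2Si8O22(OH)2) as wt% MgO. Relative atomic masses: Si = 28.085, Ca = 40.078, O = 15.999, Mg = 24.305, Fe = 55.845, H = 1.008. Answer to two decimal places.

7.71 wt%

Formula mass = 914.858 g/mol.
1.75 Mg → 1.7500 mol MgO per formula unit; M(MgO) = 40.304, so MgO mass = 70.532 g.
70.532/914.858 × 100 = 7.71 wt%.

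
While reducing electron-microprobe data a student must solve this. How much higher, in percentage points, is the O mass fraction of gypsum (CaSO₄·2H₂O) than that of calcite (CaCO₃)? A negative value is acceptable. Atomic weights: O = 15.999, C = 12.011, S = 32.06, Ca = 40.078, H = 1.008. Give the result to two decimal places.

7.80 percentage points

First mineral: 95.994 g O in 172.164 g formula = 55.76 wt% O.
Second mineral: 47.997 g O in 100.086 g formula = 47.96 wt% O.
55.76% − 47.96% gives a difference of 7.80 percentage points.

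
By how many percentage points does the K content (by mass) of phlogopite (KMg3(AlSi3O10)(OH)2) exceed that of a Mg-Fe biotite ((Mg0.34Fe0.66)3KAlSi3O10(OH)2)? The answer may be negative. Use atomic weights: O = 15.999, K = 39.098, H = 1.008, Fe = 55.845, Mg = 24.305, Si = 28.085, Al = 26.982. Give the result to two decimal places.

M(KMg3(AlSi3O10)(OH)2) = 417.254 g/mol, so wt% K = 39.098/417.254 × 100 = 9.37%.
M((Mg0.34Fe0.66)3KAlSi3O10(OH)2) = 479.703 g/mol, so wt% K = 39.098/479.703 × 100 = 8.15%.
9.37 − 8.15 = 1.22 pp.

1.22 percentage points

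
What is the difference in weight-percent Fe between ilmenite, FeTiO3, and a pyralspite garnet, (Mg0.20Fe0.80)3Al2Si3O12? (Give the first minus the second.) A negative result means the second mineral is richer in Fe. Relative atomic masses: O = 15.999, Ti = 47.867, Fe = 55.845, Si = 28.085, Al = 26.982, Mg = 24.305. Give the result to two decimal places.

M(FeTiO3) = 151.709 g/mol, so wt% Fe = 55.845/151.709 × 100 = 36.81%.
M((Mg0.20Fe0.80)3Al2Si3O12) = 478.818 g/mol, so wt% Fe = 134.028/478.818 × 100 = 27.99%.
36.81 − 27.99 = 8.82 pp.

8.82 percentage points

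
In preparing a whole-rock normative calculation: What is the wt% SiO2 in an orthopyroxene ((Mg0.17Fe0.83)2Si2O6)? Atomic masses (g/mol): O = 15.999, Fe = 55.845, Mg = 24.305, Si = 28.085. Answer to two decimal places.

Molar mass of (Mg0.17Fe0.83)2Si2O6 = 0.34·24.305 + 1.66·55.845 + 2·28.085 + 6·15.999 = 253.130 g/mol.
Each formula unit contains 2 Si, equivalent to 2/1 = 2.0000 mol SiO2.
M(SiO2) = 1×28.085 + 2×15.999 = 60.083 g/mol.
Mass of SiO2 per formula unit = 2.0000 × 60.083 = 120.166 g.
SiO2 wt% = 120.166 / 253.130 × 100 = 47.47%.

47.47 wt%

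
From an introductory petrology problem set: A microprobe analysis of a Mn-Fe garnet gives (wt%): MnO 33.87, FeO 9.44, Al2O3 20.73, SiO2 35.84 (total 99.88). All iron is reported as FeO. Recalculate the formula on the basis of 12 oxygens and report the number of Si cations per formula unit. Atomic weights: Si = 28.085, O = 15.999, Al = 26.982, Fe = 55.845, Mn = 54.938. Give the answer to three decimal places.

MnO (M=70.937): mol = 0.47747; Mn = 0.47747, O = 0.47747.
FeO (M=71.844): mol = 0.13140; Fe = 0.13140, O = 0.13140.
Al2O3 (M=101.961): mol = 0.20331; Al = 0.40662, O = 0.60993.
SiO2 (M=60.083): mol = 0.59651; Si = 0.59651, O = 1.19302.
ΣO = 2.41182; factor = 12/ΣO = 4.97550.
Si apfu = 0.59651 × 4.97550 = 2.968.

2.968 Si apfu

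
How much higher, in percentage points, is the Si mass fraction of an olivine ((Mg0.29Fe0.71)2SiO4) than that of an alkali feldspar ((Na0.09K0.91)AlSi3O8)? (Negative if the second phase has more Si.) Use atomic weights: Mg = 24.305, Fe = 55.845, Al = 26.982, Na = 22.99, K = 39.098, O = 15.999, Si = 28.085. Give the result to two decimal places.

-15.29 percentage points

M((Mg0.29Fe0.71)2SiO4) = 185.478 g/mol, so wt% Si = 28.085/185.478 × 100 = 15.14%.
M((Na0.09K0.91)AlSi3O8) = 276.877 g/mol, so wt% Si = 84.255/276.877 × 100 = 30.43%.
15.14 − 30.43 = -15.29 pp.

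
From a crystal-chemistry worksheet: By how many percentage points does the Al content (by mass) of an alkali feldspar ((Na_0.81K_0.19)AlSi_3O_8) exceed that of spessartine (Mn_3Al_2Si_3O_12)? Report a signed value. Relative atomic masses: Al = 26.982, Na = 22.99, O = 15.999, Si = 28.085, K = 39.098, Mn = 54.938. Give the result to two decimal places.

Al in (Na_0.81K_0.19)AlSi_3O_8: molar mass 265.280 g/mol; 1×26.982 = 26.982 g → 10.17 wt%.
Al in Mn_3Al_2Si_3O_12: molar mass 495.021 g/mol; 2×26.982 = 53.964 g → 10.90 wt%.
Difference = 10.17 − 10.90 = -0.73 percentage points.

-0.73 percentage points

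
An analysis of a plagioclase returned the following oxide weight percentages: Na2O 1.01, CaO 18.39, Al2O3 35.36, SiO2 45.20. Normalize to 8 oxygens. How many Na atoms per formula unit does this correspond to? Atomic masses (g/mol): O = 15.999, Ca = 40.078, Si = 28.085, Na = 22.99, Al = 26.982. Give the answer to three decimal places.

0.090 Na apfu

Na2O (M=61.979): mol = 0.01630; Na = 0.03260, O = 0.01630.
CaO (M=56.077): mol = 0.32794; Ca = 0.32794, O = 0.32794.
Al2O3 (M=101.961): mol = 0.34680; Al = 0.69360, O = 1.04040.
SiO2 (M=60.083): mol = 0.75229; Si = 0.75229, O = 1.50458.
ΣO = 2.88922; factor = 8/ΣO = 2.76891.
Na apfu = 0.03260 × 2.76891 = 0.090.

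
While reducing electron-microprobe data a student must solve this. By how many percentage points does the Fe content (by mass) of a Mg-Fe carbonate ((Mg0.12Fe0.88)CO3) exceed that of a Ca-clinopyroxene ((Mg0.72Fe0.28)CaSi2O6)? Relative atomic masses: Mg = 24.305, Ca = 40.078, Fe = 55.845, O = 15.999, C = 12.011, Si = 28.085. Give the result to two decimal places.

First mineral: 49.144 g Fe in 112.068 g formula = 43.85 wt% Fe.
Second mineral: 15.637 g Fe in 225.378 g formula = 6.94 wt% Fe.
43.85% − 6.94% gives a difference of 36.91 percentage points.

36.91 percentage points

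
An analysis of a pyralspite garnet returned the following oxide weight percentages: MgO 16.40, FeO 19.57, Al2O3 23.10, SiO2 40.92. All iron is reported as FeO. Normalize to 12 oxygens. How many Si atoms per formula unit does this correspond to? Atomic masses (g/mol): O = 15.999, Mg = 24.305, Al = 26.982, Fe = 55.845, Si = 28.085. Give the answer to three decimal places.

MgO: 16.40/40.304 = 0.40691 mol → 0.40691 mol Mg, 0.40691 mol O.
FeO: 19.57/71.844 = 0.27240 mol → 0.27240 mol Fe, 0.27240 mol O.
Al2O3: 23.10/101.961 = 0.22656 mol → 0.45312 mol Al, 0.67968 mol O.
SiO2: 40.92/60.083 = 0.68106 mol → 0.68106 mol Si, 1.36212 mol O.
Total oxygen = 2.72111 mol. Normalization factor = 12/2.72111 = 4.40997.
Si per 12 O = 0.68106 × 4.40997 = 3.003.

3.003 Si apfu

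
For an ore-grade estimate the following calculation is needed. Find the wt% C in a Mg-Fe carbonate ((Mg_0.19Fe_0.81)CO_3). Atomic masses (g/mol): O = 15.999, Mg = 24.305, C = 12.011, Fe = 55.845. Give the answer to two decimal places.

Formula mass = 0.19·24.305 + 0.81·55.845 + 1·12.011 + 3·15.999 = 109.860 g/mol, of which 12.011 g is C.
So C makes up 12.011/109.860 = 0.1093 of the mass, i.e. 10.93%.

10.93 wt%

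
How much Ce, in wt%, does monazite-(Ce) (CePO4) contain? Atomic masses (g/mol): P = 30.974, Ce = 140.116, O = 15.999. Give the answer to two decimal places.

59.60 wt%

M(CePO4) = 235.086 g/mol.
Ce contributes 1 × 140.116 = 140.116 g per mole.
140.116/235.086 = 0.5960 → 59.60%.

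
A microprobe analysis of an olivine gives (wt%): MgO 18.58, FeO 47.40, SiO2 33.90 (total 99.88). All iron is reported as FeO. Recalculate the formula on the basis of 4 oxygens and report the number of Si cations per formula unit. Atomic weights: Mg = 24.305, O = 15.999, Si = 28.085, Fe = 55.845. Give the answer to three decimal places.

MgO (M=40.304): mol = 0.46100; Mg = 0.46100, O = 0.46100.
FeO (M=71.844): mol = 0.65976; Fe = 0.65976, O = 0.65976.
SiO2 (M=60.083): mol = 0.56422; Si = 0.56422, O = 1.12844.
ΣO = 2.24920; factor = 4/ΣO = 1.77841.
Si apfu = 0.56422 × 1.77841 = 1.003.

1.003 Si apfu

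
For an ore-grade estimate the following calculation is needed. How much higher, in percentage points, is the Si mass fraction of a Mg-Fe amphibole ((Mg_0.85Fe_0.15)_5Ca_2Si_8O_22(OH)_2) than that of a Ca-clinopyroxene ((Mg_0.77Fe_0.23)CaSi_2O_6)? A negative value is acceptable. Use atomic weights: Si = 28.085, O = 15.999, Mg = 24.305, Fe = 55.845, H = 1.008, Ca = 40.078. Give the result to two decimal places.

1.78 percentage points

First mineral: 224.680 g Si in 836.008 g formula = 26.88 wt% Si.
Second mineral: 56.170 g Si in 223.801 g formula = 25.10 wt% Si.
26.88% − 25.10% gives a difference of 1.78 percentage points.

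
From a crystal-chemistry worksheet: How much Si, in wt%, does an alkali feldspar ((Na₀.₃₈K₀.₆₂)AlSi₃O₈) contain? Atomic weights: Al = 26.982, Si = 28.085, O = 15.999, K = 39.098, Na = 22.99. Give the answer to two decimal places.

Molar mass of (Na₀.₃₈K₀.₆₂)AlSi₃O₈: 0.38×22.99 + 0.62×39.098 + 1×26.982 + 3×28.085 + 8×15.999 = 272.206 g/mol.
Mass of Si per formula unit: 3 × 28.085 = 84.255 g.
Weight fraction Si = 84.255 / 272.206 = 0.3095.

30.95 wt%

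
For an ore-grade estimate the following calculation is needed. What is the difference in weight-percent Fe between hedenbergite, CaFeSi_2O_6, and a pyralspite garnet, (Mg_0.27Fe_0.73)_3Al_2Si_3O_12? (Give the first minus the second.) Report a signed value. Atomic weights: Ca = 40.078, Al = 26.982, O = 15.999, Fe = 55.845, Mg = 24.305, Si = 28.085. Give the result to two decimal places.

First mineral: 55.845 g Fe in 248.087 g formula = 22.51 wt% Fe.
Second mineral: 122.301 g Fe in 472.195 g formula = 25.90 wt% Fe.
22.51% − 25.90% gives a difference of -3.39 percentage points.

-3.39 percentage points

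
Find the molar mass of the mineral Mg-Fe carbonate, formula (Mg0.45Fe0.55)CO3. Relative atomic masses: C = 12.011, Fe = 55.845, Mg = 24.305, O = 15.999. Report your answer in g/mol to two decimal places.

The formula mass is the sum 0.45(24.305) + 0.55(55.845) + 1(12.011) + 3(15.999).

101.66 g/mol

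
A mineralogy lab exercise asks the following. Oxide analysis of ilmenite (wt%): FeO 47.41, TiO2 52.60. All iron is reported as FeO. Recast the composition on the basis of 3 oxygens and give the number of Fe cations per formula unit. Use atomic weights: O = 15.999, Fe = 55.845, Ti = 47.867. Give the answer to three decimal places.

FeO (M=71.844): mol = 0.65990; Fe = 0.65990, O = 0.65990.
TiO2 (M=79.865): mol = 0.65861; Ti = 0.65861, O = 1.31722.
ΣO = 1.97712; factor = 3/ΣO = 1.51736.
Fe apfu = 0.65990 × 1.51736 = 1.001.

1.001 Fe apfu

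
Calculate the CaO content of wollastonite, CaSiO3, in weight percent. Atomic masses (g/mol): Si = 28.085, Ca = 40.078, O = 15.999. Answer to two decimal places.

Formula mass = 116.160 g/mol.
1 Ca → 1.0000 mol CaO per formula unit; M(CaO) = 56.077, so CaO mass = 56.077 g.
56.077/116.160 × 100 = 48.28 wt%.

48.28 wt%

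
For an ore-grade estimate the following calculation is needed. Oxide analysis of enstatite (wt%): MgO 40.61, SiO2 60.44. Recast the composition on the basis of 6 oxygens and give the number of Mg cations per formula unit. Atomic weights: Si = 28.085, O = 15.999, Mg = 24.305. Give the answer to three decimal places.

MgO: 40.61/40.304 = 1.00759 mol → 1.00759 mol Mg, 1.00759 mol O.
SiO2: 60.44/60.083 = 1.00594 mol → 1.00594 mol Si, 2.01188 mol O.
Total oxygen = 3.01947 mol. Normalization factor = 6/3.01947 = 1.98710.
Mg per 6 O = 1.00759 × 1.98710 = 2.002.

2.002 Mg apfu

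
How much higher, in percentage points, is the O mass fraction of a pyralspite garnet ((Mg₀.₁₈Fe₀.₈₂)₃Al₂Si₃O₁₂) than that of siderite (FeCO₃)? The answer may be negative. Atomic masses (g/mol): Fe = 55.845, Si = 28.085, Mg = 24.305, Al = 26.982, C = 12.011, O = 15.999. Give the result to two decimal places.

-1.49 percentage points

M((Mg₀.₁₈Fe₀.₈₂)₃Al₂Si₃O₁₂) = 480.710 g/mol, so wt% O = 191.988/480.710 × 100 = 39.94%.
M(FeCO₃) = 115.853 g/mol, so wt% O = 47.997/115.853 × 100 = 41.43%.
39.94 − 41.43 = -1.49 pp.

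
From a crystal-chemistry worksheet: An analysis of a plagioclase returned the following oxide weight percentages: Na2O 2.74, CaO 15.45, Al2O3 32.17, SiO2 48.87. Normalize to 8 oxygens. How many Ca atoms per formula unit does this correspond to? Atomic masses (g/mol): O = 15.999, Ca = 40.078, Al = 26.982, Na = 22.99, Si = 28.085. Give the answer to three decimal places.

Na2O: 2.74/61.979 = 0.04421 mol → 0.08842 mol Na, 0.04421 mol O.
CaO: 15.45/56.077 = 0.27551 mol → 0.27551 mol Ca, 0.27551 mol O.
Al2O3: 32.17/101.961 = 0.31551 mol → 0.63102 mol Al, 0.94653 mol O.
SiO2: 48.87/60.083 = 0.81337 mol → 0.81337 mol Si, 1.62674 mol O.
Total oxygen = 2.89299 mol. Normalization factor = 8/2.89299 = 2.76531.
Ca per 8 O = 0.27551 × 2.76531 = 0.762.

0.762 Ca apfu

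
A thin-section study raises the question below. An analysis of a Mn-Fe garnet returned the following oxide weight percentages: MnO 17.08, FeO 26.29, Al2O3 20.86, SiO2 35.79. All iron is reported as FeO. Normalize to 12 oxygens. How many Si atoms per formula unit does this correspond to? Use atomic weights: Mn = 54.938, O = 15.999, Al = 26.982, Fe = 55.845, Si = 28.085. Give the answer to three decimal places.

2.964 Si apfu

MnO: 17.08/70.937 = 0.24078 mol → 0.24078 mol Mn, 0.24078 mol O.
FeO: 26.29/71.844 = 0.36593 mol → 0.36593 mol Fe, 0.36593 mol O.
Al2O3: 20.86/101.961 = 0.20459 mol → 0.40918 mol Al, 0.61377 mol O.
SiO2: 35.79/60.083 = 0.59568 mol → 0.59568 mol Si, 1.19136 mol O.
Total oxygen = 2.41184 mol. Normalization factor = 12/2.41184 = 4.97545.
Si per 12 O = 0.59568 × 4.97545 = 2.964.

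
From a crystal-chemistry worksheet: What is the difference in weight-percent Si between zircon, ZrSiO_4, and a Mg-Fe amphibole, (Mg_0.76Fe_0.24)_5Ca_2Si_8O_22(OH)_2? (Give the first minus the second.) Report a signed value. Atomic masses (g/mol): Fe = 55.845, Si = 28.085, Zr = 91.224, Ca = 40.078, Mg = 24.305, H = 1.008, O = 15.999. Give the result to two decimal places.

-11.11 percentage points

Si in ZrSiO_4: molar mass 183.305 g/mol; 1×28.085 = 28.085 g → 15.32 wt%.
Si in (Mg_0.76Fe_0.24)_5Ca_2Si_8O_22(OH)_2: molar mass 850.201 g/mol; 8×28.085 = 224.680 g → 26.43 wt%.
Difference = 15.32 − 26.43 = -11.11 percentage points.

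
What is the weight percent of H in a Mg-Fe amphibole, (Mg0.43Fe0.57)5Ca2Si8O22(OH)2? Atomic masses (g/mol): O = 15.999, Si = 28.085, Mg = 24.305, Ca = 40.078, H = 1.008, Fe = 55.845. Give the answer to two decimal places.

M((Mg0.43Fe0.57)5Ca2Si8O22(OH)2) = 902.242 g/mol.
H contributes 2 × 1.008 = 2.016 g per mole.
2.016/902.242 = 0.0022 → 0.22%.

0.22 wt%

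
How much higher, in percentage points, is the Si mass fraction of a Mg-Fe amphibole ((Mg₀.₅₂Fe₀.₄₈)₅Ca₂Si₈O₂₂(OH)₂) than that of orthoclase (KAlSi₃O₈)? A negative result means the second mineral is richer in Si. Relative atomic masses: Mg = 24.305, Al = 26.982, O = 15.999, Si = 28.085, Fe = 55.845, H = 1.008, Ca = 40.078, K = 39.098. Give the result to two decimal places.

M((Mg₀.₅₂Fe₀.₄₈)₅Ca₂Si₈O₂₂(OH)₂) = 888.049 g/mol, so wt% Si = 224.680/888.049 × 100 = 25.30%.
M(KAlSi₃O₈) = 278.327 g/mol, so wt% Si = 84.255/278.327 × 100 = 30.27%.
25.30 − 30.27 = -4.97 pp.

-4.97 percentage points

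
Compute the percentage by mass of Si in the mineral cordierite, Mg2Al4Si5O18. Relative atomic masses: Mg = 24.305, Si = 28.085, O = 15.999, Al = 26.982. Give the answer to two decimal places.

Formula mass = 2·24.305 + 4·26.982 + 5·28.085 + 18·15.999 = 584.945 g/mol, of which 140.425 g is Si.
So Si makes up 140.425/584.945 = 0.2401 of the mass, i.e. 24.01%.

24.01 mass %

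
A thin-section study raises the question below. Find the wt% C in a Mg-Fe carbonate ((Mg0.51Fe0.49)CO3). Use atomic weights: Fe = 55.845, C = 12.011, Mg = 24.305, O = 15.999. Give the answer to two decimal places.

12.04 weight percent

M((Mg0.51Fe0.49)CO3) = 99.768 g/mol.
C contributes 1 × 12.011 = 12.011 g per mole.
12.011/99.768 = 0.1204 → 12.04%.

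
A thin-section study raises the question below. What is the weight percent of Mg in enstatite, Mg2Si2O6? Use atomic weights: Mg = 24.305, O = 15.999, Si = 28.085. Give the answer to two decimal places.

24.21 mass %

M(Mg2Si2O6) = 200.774 g/mol.
Mg contributes 2 × 24.305 = 48.610 g per mole.
48.610/200.774 = 0.2421 → 24.21%.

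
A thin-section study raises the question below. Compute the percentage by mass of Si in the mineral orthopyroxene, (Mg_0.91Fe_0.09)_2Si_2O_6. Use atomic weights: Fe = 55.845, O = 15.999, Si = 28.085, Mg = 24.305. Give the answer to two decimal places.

27.21 mass %

Formula mass = 1.82*24.305 + 0.18*55.845 + 2*28.085 + 6*15.999 = 206.451 g/mol, of which 56.170 g is Si.
So Si makes up 56.170/206.451 = 0.2721 of the mass, i.e. 27.21%.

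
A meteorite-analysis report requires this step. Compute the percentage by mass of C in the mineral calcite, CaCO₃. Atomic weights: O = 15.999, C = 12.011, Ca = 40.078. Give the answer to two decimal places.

M(CaCO₃) = 100.086 g/mol.
C contributes 1 × 12.011 = 12.011 g per mole.
12.011/100.086 = 0.1200 → 12.00%.

12.00 weight percent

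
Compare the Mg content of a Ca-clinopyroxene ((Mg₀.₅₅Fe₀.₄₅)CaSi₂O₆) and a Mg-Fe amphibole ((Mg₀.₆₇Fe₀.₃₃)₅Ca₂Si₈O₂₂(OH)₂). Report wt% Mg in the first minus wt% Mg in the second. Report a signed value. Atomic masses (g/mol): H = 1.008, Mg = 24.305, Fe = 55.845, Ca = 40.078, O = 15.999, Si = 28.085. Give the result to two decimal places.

M((Mg₀.₅₅Fe₀.₄₅)CaSi₂O₆) = 230.740 g/mol, so wt% Mg = 13.368/230.740 × 100 = 5.79%.
M((Mg₀.₆₇Fe₀.₃₃)₅Ca₂Si₈O₂₂(OH)₂) = 864.394 g/mol, so wt% Mg = 81.422/864.394 × 100 = 9.42%.
5.79 − 9.42 = -3.63 pp.

-3.63 percentage points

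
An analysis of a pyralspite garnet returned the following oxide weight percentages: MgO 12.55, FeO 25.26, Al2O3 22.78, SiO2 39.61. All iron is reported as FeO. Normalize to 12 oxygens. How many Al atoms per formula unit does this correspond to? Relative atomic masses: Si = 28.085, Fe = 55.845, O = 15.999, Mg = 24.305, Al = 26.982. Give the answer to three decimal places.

12.55 wt% MgO ÷ 40.304 g/mol = 0.31138 mol, giving 0.31138 Mg and 0.31138 O.
25.26 wt% FeO ÷ 71.844 g/mol = 0.35160 mol, giving 0.35160 Fe and 0.35160 O.
22.78 wt% Al2O3 ÷ 101.961 g/mol = 0.22342 mol, giving 0.44684 Al and 0.67026 O.
39.61 wt% SiO2 ÷ 60.083 g/mol = 0.65925 mol, giving 0.65925 Si and 1.31850 O.
Oxygen sums to 2.65174; scaling by 12/2.65174 = 4.52533 puts the formula on 12 O.
Al: 0.44684 × 4.52533 = 2.022 atoms per formula unit.

2.022 Al apfu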